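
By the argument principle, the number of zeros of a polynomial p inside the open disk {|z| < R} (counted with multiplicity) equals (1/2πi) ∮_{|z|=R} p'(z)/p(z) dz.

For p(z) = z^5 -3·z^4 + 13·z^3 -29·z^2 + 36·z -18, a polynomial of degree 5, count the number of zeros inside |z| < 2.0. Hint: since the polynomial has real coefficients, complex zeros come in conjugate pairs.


The zeros of p are: 1, (1 + 1i), (1 - 1i), (0 + 3i), (0 - 3i).
Their magnitudes are: 1, 1.414, 1.414, 3, 3.
Zeros with |z| < R = 2.0: 1, (1 + 1i), (1 - 1i).
Count = 3.
By the argument principle, (1/2πi) ∮_{|z|=R} p'(z)/p(z) dz equals exactly this count.

Number of zeros inside |z| < 2.0: 3.


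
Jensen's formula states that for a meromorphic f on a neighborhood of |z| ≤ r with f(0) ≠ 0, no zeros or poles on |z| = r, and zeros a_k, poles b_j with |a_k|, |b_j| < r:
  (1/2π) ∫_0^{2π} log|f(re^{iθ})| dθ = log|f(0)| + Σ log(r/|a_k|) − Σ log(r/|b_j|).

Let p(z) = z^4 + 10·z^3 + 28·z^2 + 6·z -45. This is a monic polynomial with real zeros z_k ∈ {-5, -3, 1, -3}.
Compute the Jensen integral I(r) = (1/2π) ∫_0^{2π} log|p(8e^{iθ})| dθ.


Zeros: -5, -3, -3, 1; r = 8.
Inside |z| < r: -5, -3, -3, 1. Outside (|z| ≥ r): ∅.
p(0) = -45, so log|p(0)| = log(45) = 3.8067.
Apply Jensen: I(r) = log|p(0)| + Σ_k log(r/|z_k|), summed over zeros inside |z| < r.
  log(r/|z_k|) for z_k = -5: log(8/5) = 0.4700
  log(r/|z_k|) for z_k = -3: log(8/3) = 0.9808
  log(r/|z_k|) for z_k = 1: log(8/1) = 2.0794
  log(r/|z_k|) for z_k = -3: log(8/3) = 0.9808
Sum over inside zeros: 4.5111.
I(r) = log|p(0)| + (inside sum) = 3.8067 + 4.5111 = 8.3178.
Closed form (all zeros inside, monic): I(r) = n·log(r) = 4·log(8) = 8.3178. ✓

I(r) ≈ 8.3178.


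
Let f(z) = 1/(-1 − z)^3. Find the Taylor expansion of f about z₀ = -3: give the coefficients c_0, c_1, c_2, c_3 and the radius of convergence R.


Let w = z − z₀, so z = z₀ + w.
Then -1 − z = -1 − (z₀ + w) = (-1 − z₀) − w = 2 − w.
f(z) = 1/(2 − w)^3 = (1/(2)^3) · (1 − w/(2))^{−3}.
By the binomial series (1−u)^{−3} = Σ_{n≥0} C(n+2, 2) u^n for |u|<1, with u = w/(2):
  c_n = C(n+2, 2) / (2)^(n+3).
  c_0 = 1/(2)^3 = 1/8.
  c_1 = 3/(2)^4 = 3/16.
  c_2 = 6/(2)^5 = 3/16.
  c_3 = 10/(2)^6 = 5/32.
The series is valid for |w/d| < 1, i.e. |z − z₀| < |d|.
Radius of convergence: R = |-1 − z₀| = |2| = 2 (distance from z₀ to the singularity z = -1).

c_0 = 1/8, c_1 = 3/16, c_2 = 3/16, c_3 = 5/32; R = 2.


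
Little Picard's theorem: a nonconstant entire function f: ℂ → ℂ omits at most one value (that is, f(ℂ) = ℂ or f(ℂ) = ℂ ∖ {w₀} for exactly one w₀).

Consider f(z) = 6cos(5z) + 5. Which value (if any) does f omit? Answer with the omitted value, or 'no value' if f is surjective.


Little Picard bounds the complement of f(ℂ) to at most one point.
cos is entire and surjective onto ℂ: for every w ∈ ℂ, cos(ζ) = w has a solution ζ ∈ ℂ (e.g., via the complex inverse arccos). With ζ = 5z this gives z = ζ/(5). Then 6·cos(5z) takes every value in 6·ℂ = ℂ, and adding 5 is a bijection of ℂ. So f is surjective and omits no value. (Note: only on the real line is cos bounded by [−1, 1].)

Omitted value: no value.


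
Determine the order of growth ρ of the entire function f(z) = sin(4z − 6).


sin(w) is a linear combination of e^{iw} and e^{−iw} (or e^w, e^{−w} in the hyperbolic case), so |sin(w)| ≤ e^{|w|}. With w = 4z − 6, |w| ≤ 4|z| + 6 = 4r + 6 on |z| = r, giving M(r) ≤ e^{4r + 6}, so ρ ≤ 1. On a suitable ray (z = it for sin/cos; z = t for sinh/cosh, t real → ∞), |sin(4z − 6)| grows like e^{4|t|}/2, so ρ ≥ 1. Hence ρ = 1.
Therefore ρ = 1.

Order ρ = 1.


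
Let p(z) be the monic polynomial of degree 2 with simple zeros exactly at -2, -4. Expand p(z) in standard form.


The polynomial is p(z) = ∏_{α ∈ S} (z − α), where S = {-2, -4}.
Expanding the product yields: p(z) = z^2 + 6·z + 8.
The resulting polynomial has degree 2 and real coefficients as required.

p(z) = z^2 + 6·z + 8.


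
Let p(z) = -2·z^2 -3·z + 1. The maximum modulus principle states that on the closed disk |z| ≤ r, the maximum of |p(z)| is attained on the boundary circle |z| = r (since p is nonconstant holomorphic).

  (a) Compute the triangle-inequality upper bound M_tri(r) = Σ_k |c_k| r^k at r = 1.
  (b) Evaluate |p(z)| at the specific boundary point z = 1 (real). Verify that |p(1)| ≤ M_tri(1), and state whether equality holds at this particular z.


Coefficients: c_0 = 1, c_1 = -3, c_2 = -2. Radius r = 1.
Part (a). Triangle bound: M_tri(r) = Σ_k |c_k| r^k
  = |1|·1^0 + |-3|·1^1 + |-2|·1^2
  = 1 + 3 + 2 = 6.
This bounds M(r) := max_{|z|=r} |p(z)| from above; equality holds iff all terms c_k z^k can be made to align in phase at a single z on |z|=r.
Part (b). At z = 1 (real, on the circle |z| = r):
  p(1) = (1)·1^0 + (-3)·1^1 + (-2)·1^2 = -4.
  |p(1)| = 4.
Check: |p(1)| = 4 ≤ 6 = M_tri(1). ✓ Equality does not hold at z = 1 (the coefficients have mixed signs, so the terms do not all align in phase there).

M_tri(1) = 6; |p(1)| = 4; equality at z=1: no.


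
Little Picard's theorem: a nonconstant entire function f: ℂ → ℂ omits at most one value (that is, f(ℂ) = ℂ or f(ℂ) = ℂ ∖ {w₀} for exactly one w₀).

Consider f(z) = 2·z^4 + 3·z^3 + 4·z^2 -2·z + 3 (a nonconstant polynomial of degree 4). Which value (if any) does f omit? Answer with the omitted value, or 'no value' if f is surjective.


Little Picard bounds the complement of f(ℂ) to at most one point.
For every w ∈ ℂ, the equation p(z) − w = 0 is a nonconstant polynomial in z and hence has at least one root by the fundamental theorem of algebra. So p is surjective onto ℂ, omitting no value.

Omitted value: no value.


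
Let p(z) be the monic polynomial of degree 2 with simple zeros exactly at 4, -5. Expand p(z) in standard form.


The polynomial is p(z) = ∏_{α ∈ S} (z − α), where S = {4, -5}.
Expanding the product yields: p(z) = z^2 + z -20.
The resulting polynomial has degree 2 and real coefficients as required.

p(z) = z^2 + z -20.


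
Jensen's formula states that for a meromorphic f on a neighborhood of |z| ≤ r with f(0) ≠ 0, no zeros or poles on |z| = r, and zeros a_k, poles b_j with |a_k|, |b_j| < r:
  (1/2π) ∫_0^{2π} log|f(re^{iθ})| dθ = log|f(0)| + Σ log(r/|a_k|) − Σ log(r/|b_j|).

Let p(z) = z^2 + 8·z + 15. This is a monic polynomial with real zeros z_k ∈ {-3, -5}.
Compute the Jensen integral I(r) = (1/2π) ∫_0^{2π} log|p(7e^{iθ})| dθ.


Zeros: -5, -3; r = 7.
Inside |z| < r: -5, -3. Outside (|z| ≥ r): ∅.
p(0) = 15, so log|p(0)| = log(15) = 2.7081.
Apply Jensen: I(r) = log|p(0)| + Σ_k log(r/|z_k|), summed over zeros inside |z| < r.
  log(r/|z_k|) for z_k = -3: log(7/3) = 0.8473
  log(r/|z_k|) for z_k = -5: log(7/5) = 0.3365
Sum over inside zeros: 1.1838.
I(r) = log|p(0)| + (inside sum) = 2.7081 + 1.1838 = 3.8918.
Closed form (all zeros inside, monic): I(r) = n·log(r) = 2·log(7) = 3.8918. ✓

I(r) ≈ 3.8918.


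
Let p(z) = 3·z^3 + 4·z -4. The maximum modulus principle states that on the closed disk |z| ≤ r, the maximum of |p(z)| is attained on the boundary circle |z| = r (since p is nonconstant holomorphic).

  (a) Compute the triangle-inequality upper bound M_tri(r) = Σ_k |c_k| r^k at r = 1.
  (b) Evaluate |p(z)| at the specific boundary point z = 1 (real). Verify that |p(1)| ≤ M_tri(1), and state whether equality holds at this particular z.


Coefficients: c_0 = -4, c_1 = 4, c_2 = 0, c_3 = 3. Radius r = 1.
Part (a). Triangle bound: M_tri(r) = Σ_k |c_k| r^k
  = |-4|·1^0 + |4|·1^1 + |0|·1^2 + |3|·1^3
  = 4 + 4 + 0 + 3 = 11.
This bounds M(r) := max_{|z|=r} |p(z)| from above; equality holds iff all terms c_k z^k can be made to align in phase at a single z on |z|=r.
Part (b). At z = 1 (real, on the circle |z| = r):
  p(1) = (-4)·1^0 + (4)·1^1 + (0)·1^2 + (3)·1^3 = 3.
  |p(1)| = 3.
Check: |p(1)| = 3 ≤ 11 = M_tri(1). ✓ Equality does not hold at z = 1 (the coefficients have mixed signs, so the terms do not all align in phase there).

M_tri(1) = 11; |p(1)| = 3; equality at z=1: no.


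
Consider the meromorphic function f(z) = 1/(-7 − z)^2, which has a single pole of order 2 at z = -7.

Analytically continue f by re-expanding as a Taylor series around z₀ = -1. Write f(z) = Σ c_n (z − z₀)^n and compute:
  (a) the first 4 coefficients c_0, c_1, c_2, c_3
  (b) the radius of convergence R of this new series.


Let w = z − z₀, so z = z₀ + w.
Then -7 − z = -7 − (z₀ + w) = (-7 − z₀) − w = -6 − w.
f(z) = 1/(-6 − w)^2 = (1/(-6)^2) · (1 − w/(-6))^{−2}.
By the binomial series (1−u)^{−2} = Σ_{n≥0} C(n+1, 1) u^n for |u|<1, with u = w/(-6):
  c_n = C(n+1, 1) / (-6)^(n+2).
  c_0 = 1/(-6)^2 = 1/36.
  c_1 = 2/(-6)^3 = -1/108.
  c_2 = 3/(-6)^4 = 1/432.
  c_3 = 4/(-6)^5 = -1/1944.
The series is valid for |w/d| < 1, i.e. |z − z₀| < |d|.
Radius of convergence: R = |-7 − z₀| = |-6| = 6 (distance from z₀ to the singularity z = -7).

c_0 = 1/36, c_1 = -1/108, c_2 = 1/432, c_3 = -1/1944; R = 6.


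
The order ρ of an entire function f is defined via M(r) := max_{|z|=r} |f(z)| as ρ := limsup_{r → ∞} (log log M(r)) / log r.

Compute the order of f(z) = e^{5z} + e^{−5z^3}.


Each summand is entire of order 1 and 3 respectively (as in the single-exponential case). The order of a sum is at most the max of the orders, so ρ ≤ 3. For the lower bound: on |z|=r choose arg z so that -5z^3 is real positive; then |e^{-5z^3}| = e^{5r^3} while |e^{5z}| ≤ e^{5r^1} = o(e^{5r^3}). So |f| ≥ e^{5r^3}(1 − o(1)) and ρ ≥ 3. Hence ρ = max(1, 3) = 3.
Therefore ρ = 3.

Order ρ = 3.


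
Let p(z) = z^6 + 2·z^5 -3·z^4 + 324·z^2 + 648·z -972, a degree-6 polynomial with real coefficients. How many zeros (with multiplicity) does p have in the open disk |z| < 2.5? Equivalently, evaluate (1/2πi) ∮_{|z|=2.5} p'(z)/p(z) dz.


The zeros of p are: -3, (-3 + 3i), (-3 - 3i), 1, (3 + 3i), (3 - 3i).
Their magnitudes are: 3, 4.243, 4.243, 1, 4.243, 4.243.
Zeros with |z| < R = 2.5: 1.
Count = 1.
By the argument principle, (1/2πi) ∮_{|z|=R} p'(z)/p(z) dz equals exactly this count.

Number of zeros inside |z| < 2.5: 1.


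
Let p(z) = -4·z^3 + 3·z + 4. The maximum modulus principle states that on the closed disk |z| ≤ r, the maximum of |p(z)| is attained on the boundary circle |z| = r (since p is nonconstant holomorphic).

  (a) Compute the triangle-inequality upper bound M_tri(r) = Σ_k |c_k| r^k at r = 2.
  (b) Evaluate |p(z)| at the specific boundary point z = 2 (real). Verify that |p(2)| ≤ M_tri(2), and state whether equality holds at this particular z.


Coefficients: c_0 = 4, c_1 = 3, c_2 = 0, c_3 = -4. Radius r = 2.
Part (a). Triangle bound: M_tri(r) = Σ_k |c_k| r^k
  = |4|·2^0 + |3|·2^1 + |0|·2^2 + |-4|·2^3
  = 4 + 6 + 0 + 32 = 42.
This bounds M(r) := max_{|z|=r} |p(z)| from above; equality holds iff all terms c_k z^k can be made to align in phase at a single z on |z|=r.
Part (b). At z = 2 (real, on the circle |z| = r):
  p(2) = (4)·2^0 + (3)·2^1 + (0)·2^2 + (-4)·2^3 = -22.
  |p(2)| = 22.
Check: |p(2)| = 22 ≤ 42 = M_tri(2). ✓ Equality does not hold at z = 2 (the coefficients have mixed signs, so the terms do not all align in phase there).

M_tri(2) = 42; |p(2)| = 22; equality at z=2: no.


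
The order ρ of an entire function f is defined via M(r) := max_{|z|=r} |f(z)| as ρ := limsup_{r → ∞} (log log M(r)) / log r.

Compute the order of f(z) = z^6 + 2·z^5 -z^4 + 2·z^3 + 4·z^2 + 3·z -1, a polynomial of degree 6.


|f(z)| ≤ Σ|c_k|·r^k = O(r^6) as r → ∞. Polynomial growth is O(e^{r^ε}) for every ε > 0 (since r^6/e^{r^ε} → 0), so ρ ≤ ε for all ε > 0, i.e. ρ = 0. Every nonconstant polynomial has order 0.
Therefore ρ = 0.

Order ρ = 0.


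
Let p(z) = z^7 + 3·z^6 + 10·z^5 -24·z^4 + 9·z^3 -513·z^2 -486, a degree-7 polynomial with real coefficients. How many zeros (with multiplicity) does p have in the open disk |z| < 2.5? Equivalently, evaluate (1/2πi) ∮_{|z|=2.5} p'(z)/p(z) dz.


The zeros of p are: (0 + 1i), (0 - 1i), (-3 + 3i), (-3 - 3i), 3, (0 + 3i), (0 - 3i).
Their magnitudes are: 1, 1, 4.243, 4.243, 3, 3, 3.
Zeros with |z| < R = 2.5: (0 + 1i), (0 - 1i).
Count = 2.
By the argument principle, (1/2πi) ∮_{|z|=R} p'(z)/p(z) dz equals exactly this count.

Number of zeros inside |z| < 2.5: 2.


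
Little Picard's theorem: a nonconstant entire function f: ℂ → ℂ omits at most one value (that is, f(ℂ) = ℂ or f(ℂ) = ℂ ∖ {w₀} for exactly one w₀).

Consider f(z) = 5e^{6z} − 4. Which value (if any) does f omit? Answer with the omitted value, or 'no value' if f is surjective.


Little Picard bounds the complement of f(ℂ) to at most one point.
e^{6z} is never zero on ℂ, so 5·e^{6z} takes every value in ℂ ∖ {0}. Adding -4 shifts the range to ℂ ∖ {-4}. Thus f omits exactly the value -4.

Omitted value: -4.


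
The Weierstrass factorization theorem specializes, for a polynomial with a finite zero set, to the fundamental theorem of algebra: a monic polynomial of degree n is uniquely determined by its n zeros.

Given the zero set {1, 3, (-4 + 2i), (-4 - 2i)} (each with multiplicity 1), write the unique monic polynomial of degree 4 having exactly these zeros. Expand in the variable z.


The polynomial is p(z) = ∏_{α ∈ S} (z − α), where S = {1, 3, (-4 + 2i), (-4 - 2i)}.
Expanding the product yields: p(z) = z^4 + 4·z^3 -9·z^2 -56·z + 60.
Note conjugate pairs combine to real quadratics: (z − (-4+2i))(z − (-4−2i)) = z² + 8z + 20.
The resulting polynomial has degree 4 and real coefficients as required.

p(z) = z^4 + 4·z^3 -9·z^2 -56·z + 60.


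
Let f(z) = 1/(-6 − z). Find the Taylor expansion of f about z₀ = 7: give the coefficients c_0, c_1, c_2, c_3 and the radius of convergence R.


Let w = z − z₀, so z = z₀ + w.
Then -6 − z = -6 − (z₀ + w) = (-6 − z₀) − w = -13 − w.
f(z) = 1/(-13 − w) = (1/(-13)) · 1/(1 − w/(-13)) = Σ_{n≥0} w^n / (-13)^(n+1).
So c_n = 1/(-13)^(n+1):
  c_0 = 1/(-13)^1 = -1/13.
  c_1 = 1/(-13)^2 = 1/169.
  c_2 = 1/(-13)^3 = -1/2197.
  c_3 = 1/(-13)^4 = 1/28561.
The series is valid for |w/d| < 1, i.e. |z − z₀| < |d|.
Radius of convergence: R = |-6 − z₀| = |-13| = 13 (distance from z₀ to the singularity z = -6).

c_0 = -1/13, c_1 = 1/169, c_2 = -1/2197, c_3 = 1/28561; R = 13.


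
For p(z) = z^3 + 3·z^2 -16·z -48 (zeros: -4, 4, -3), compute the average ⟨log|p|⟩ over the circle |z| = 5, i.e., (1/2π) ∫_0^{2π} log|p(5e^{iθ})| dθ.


Zeros: -4, -3, 4; r = 5.
Inside |z| < r: -4, -3, 4. Outside (|z| ≥ r): ∅.
p(0) = -48, so log|p(0)| = log(48) = 3.8712.
Apply Jensen: I(r) = log|p(0)| + Σ_k log(r/|z_k|), summed over zeros inside |z| < r.
  log(r/|z_k|) for z_k = -4: log(5/4) = 0.2231
  log(r/|z_k|) for z_k = 4: log(5/4) = 0.2231
  log(r/|z_k|) for z_k = -3: log(5/3) = 0.5108
Sum over inside zeros: 0.9571.
I(r) = log|p(0)| + (inside sum) = 3.8712 + 0.9571 = 4.8283.
Closed form (all zeros inside, monic): I(r) = n·log(r) = 3·log(5) = 4.8283. ✓

I(r) ≈ 4.8283.


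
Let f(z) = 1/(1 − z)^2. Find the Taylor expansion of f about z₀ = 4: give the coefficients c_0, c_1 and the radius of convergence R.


Let w = z − z₀, so z = z₀ + w.
Then 1 − z = 1 − (z₀ + w) = (1 − z₀) − w = -3 − w.
f(z) = 1/(-3 − w)^2 = (1/(-3)^2) · (1 − w/(-3))^{−2}.
By the binomial series (1−u)^{−2} = Σ_{n≥0} C(n+1, 1) u^n for |u|<1, with u = w/(-3):
  c_n = C(n+1, 1) / (-3)^(n+2).
  c_0 = 1/(-3)^2 = 1/9.
  c_1 = 2/(-3)^3 = -2/27.
The series is valid for |w/d| < 1, i.e. |z − z₀| < |d|.
Radius of convergence: R = |1 − z₀| = |-3| = 3 (distance from z₀ to the singularity z = 1).

c_0 = 1/9, c_1 = -2/27; R = 3.


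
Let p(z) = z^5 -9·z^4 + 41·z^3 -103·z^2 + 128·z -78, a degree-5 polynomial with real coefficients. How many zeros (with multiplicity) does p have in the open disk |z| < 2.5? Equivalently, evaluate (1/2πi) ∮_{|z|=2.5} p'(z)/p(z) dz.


The zeros of p are: 3, (1 + 1i), (1 - 1i), (2 + 3i), (2 - 3i).
Their magnitudes are: 3, 1.414, 1.414, 3.606, 3.606.
Zeros with |z| < R = 2.5: (1 + 1i), (1 - 1i).
Count = 2.
By the argument principle, (1/2πi) ∮_{|z|=R} p'(z)/p(z) dz equals exactly this count.

Number of zeros inside |z| < 2.5: 2.


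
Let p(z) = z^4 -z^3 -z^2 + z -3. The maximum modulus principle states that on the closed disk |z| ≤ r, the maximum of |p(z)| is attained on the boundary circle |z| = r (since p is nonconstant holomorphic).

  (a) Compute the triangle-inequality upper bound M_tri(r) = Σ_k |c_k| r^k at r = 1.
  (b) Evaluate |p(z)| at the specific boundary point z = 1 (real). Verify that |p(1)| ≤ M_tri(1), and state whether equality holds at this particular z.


Coefficients: c_0 = -3, c_1 = 1, c_2 = -1, c_3 = -1, c_4 = 1. Radius r = 1.
Part (a). Triangle bound: M_tri(r) = Σ_k |c_k| r^k
  = |-3|·1^0 + |1|·1^1 + |-1|·1^2 + |-1|·1^3 + |1|·1^4
  = 3 + 1 + 1 + 1 + 1 = 7.
This bounds M(r) := max_{|z|=r} |p(z)| from above; equality holds iff all terms c_k z^k can be made to align in phase at a single z on |z|=r.
Part (b). At z = 1 (real, on the circle |z| = r):
  p(1) = (-3)·1^0 + (1)·1^1 + (-1)·1^2 + (-1)·1^3 + (1)·1^4 = -3.
  |p(1)| = 3.
Check: |p(1)| = 3 ≤ 7 = M_tri(1). ✓ Equality does not hold at z = 1 (the coefficients have mixed signs, so the terms do not all align in phase there).

M_tri(1) = 7; |p(1)| = 3; equality at z=1: no.


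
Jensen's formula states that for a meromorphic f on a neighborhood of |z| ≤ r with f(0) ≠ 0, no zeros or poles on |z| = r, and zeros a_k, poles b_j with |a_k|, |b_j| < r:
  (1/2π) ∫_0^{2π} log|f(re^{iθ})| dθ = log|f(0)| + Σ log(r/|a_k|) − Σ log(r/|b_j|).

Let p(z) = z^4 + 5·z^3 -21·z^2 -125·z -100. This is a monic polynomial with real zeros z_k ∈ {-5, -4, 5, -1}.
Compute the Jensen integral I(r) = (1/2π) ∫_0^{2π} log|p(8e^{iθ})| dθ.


Zeros: -5, -4, -1, 5; r = 8.
Inside |z| < r: -5, -4, -1, 5. Outside (|z| ≥ r): ∅.
p(0) = -100, so log|p(0)| = log(100) = 4.6052.
Apply Jensen: I(r) = log|p(0)| + Σ_k log(r/|z_k|), summed over zeros inside |z| < r.
  log(r/|z_k|) for z_k = -5: log(8/5) = 0.4700
  log(r/|z_k|) for z_k = -4: log(8/4) = 0.6931
  log(r/|z_k|) for z_k = 5: log(8/5) = 0.4700
  log(r/|z_k|) for z_k = -1: log(8/1) = 2.0794
Sum over inside zeros: 3.7126.
I(r) = log|p(0)| + (inside sum) = 4.6052 + 3.7126 = 8.3178.
Closed form (all zeros inside, monic): I(r) = n·log(r) = 4·log(8) = 8.3178. ✓

I(r) ≈ 8.3178.


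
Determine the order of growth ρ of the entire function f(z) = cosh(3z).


cosh(w) is a linear combination of e^{iw} and e^{−iw} (or e^w, e^{−w} in the hyperbolic case), so |cosh(w)| ≤ e^{|w|}. With w = 3z, |w| ≤ 3|z| + 0 = 3r + 0 on |z| = r, giving M(r) ≤ e^{3r + 0}, so ρ ≤ 1. On a suitable ray (z = it for sin/cos; z = t for sinh/cosh, t real → ∞), |cosh(3z)| grows like e^{3|t|}/2, so ρ ≥ 1. Hence ρ = 1.
Therefore ρ = 1.

Order ρ = 1.


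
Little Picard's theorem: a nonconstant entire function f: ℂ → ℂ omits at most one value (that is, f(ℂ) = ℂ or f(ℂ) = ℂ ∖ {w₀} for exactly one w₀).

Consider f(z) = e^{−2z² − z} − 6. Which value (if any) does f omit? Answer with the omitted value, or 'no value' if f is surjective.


Little Picard bounds the complement of f(ℂ) to at most one point.
The exponent g(z) = −2z² − z is a nonconstant polynomial, hence surjective onto ℂ. So e^{g(z)} takes every value in {e^w : w ∈ ℂ} = ℂ ∖ {0}. Adding -6 shifts the range to ℂ ∖ {-6}. f omits exactly -6.

Omitted value: -6.


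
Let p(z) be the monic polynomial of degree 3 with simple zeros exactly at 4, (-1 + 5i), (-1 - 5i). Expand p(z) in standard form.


The polynomial is p(z) = ∏_{α ∈ S} (z − α), where S = {4, (-1 + 5i), (-1 - 5i)}.
Expanding the product yields: p(z) = z^3 -2·z^2 + 18·z -104.
Note conjugate pairs combine to real quadratics: (z − (-1+5i))(z − (-1−5i)) = z² + 2z + 26.
The resulting polynomial has degree 3 and real coefficients as required.

p(z) = z^3 -2·z^2 + 18·z -104.


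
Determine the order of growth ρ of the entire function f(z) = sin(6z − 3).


sin(w) is a linear combination of e^{iw} and e^{−iw} (or e^w, e^{−w} in the hyperbolic case), so |sin(w)| ≤ e^{|w|}. With w = 6z − 3, |w| ≤ 6|z| + 3 = 6r + 3 on |z| = r, giving M(r) ≤ e^{6r + 3}, so ρ ≤ 1. On a suitable ray (z = it for sin/cos; z = t for sinh/cosh, t real → ∞), |sin(6z − 3)| grows like e^{6|t|}/2, so ρ ≥ 1. Hence ρ = 1.
Therefore ρ = 1.

Order ρ = 1.


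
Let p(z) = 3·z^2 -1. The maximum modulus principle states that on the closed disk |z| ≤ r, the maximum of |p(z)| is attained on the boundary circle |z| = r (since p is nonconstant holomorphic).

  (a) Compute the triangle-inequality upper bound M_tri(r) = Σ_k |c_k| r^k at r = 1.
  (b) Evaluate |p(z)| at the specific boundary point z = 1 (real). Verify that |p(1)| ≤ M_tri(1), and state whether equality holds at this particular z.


Coefficients: c_0 = -1, c_1 = 0, c_2 = 3. Radius r = 1.
Part (a). Triangle bound: M_tri(r) = Σ_k |c_k| r^k
  = |-1|·1^0 + |0|·1^1 + |3|·1^2
  = 1 + 0 + 3 = 4.
This bounds M(r) := max_{|z|=r} |p(z)| from above; equality holds iff all terms c_k z^k can be made to align in phase at a single z on |z|=r.
Part (b). At z = 1 (real, on the circle |z| = r):
  p(1) = (-1)·1^0 + (0)·1^1 + (3)·1^2 = 2.
  |p(1)| = 2.
Check: |p(1)| = 2 ≤ 4 = M_tri(1). ✓ Equality does not hold at z = 1 (the coefficients have mixed signs, so the terms do not all align in phase there).

M_tri(1) = 4; |p(1)| = 2; equality at z=1: no.


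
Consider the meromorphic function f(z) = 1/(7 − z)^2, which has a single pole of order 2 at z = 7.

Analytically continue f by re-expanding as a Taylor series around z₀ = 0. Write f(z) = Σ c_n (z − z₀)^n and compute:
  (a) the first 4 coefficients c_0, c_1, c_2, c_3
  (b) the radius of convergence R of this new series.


Let w = z − z₀, so z = z₀ + w.
Then 7 − z = 7 − (z₀ + w) = (7 − z₀) − w = 7 − w.
f(z) = 1/(7 − w)^2 = (1/(7)^2) · (1 − w/(7))^{−2}.
By the binomial series (1−u)^{−2} = Σ_{n≥0} C(n+1, 1) u^n for |u|<1, with u = w/(7):
  c_n = C(n+1, 1) / (7)^(n+2).
  c_0 = 1/(7)^2 = 1/49.
  c_1 = 2/(7)^3 = 2/343.
  c_2 = 3/(7)^4 = 3/2401.
  c_3 = 4/(7)^5 = 4/16807.
The series is valid for |w/d| < 1, i.e. |z − z₀| < |d|.
Radius of convergence: R = |7 − z₀| = |7| = 7 (distance from z₀ to the singularity z = 7).

c_0 = 1/49, c_1 = 2/343, c_2 = 3/2401, c_3 = 4/16807; R = 7.


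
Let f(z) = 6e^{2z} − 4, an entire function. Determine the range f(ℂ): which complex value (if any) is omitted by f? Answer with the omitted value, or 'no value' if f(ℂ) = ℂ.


Little Picard bounds the complement of f(ℂ) to at most one point.
e^{2z} is never zero on ℂ, so 6·e^{2z} takes every value in ℂ ∖ {0}. Adding -4 shifts the range to ℂ ∖ {-4}. Thus f omits exactly the value -4.

Omitted value: -4.


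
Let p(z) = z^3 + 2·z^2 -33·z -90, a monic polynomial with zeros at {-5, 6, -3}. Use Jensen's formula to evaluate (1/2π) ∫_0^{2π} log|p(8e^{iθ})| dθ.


Zeros: -5, -3, 6; r = 8.
Inside |z| < r: -5, -3, 6. Outside (|z| ≥ r): ∅.
p(0) = -90, so log|p(0)| = log(90) = 4.4998.
Apply Jensen: I(r) = log|p(0)| + Σ_k log(r/|z_k|), summed over zeros inside |z| < r.
  log(r/|z_k|) for z_k = -5: log(8/5) = 0.4700
  log(r/|z_k|) for z_k = 6: log(8/6) = 0.2877
  log(r/|z_k|) for z_k = -3: log(8/3) = 0.9808
Sum over inside zeros: 1.7385.
I(r) = log|p(0)| + (inside sum) = 4.4998 + 1.7385 = 6.2383.
Closed form (all zeros inside, monic): I(r) = n·log(r) = 3·log(8) = 6.2383. ✓

I(r) ≈ 6.2383.


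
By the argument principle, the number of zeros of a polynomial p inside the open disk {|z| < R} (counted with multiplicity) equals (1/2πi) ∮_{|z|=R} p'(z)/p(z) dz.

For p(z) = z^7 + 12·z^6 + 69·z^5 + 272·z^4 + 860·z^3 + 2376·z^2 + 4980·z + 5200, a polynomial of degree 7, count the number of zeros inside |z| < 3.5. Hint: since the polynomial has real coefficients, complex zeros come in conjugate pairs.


The zeros of p are: (-3 + 1i), (-3 - 1i), (-2 + 3i), (-2 - 3i), (1 + 3i), (1 - 3i), -4.
Their magnitudes are: 3.162, 3.162, 3.606, 3.606, 3.162, 3.162, 4.
Zeros with |z| < R = 3.5: (-3 + 1i), (-3 - 1i), (1 + 3i), (1 - 3i).
Count = 4.
By the argument principle, (1/2πi) ∮_{|z|=R} p'(z)/p(z) dz equals exactly this count.

Number of zeros inside |z| < 3.5: 4.


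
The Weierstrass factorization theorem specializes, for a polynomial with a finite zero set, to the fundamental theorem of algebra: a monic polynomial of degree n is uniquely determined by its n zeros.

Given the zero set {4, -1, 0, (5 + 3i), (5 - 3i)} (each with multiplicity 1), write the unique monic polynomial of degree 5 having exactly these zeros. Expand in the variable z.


The polynomial is p(z) = ∏_{α ∈ S} (z − α), where S = {4, -1, 0, (5 + 3i), (5 - 3i)}.
Expanding the product yields: p(z) = z^5 -13·z^4 + 60·z^3 -62·z^2 -136·z.
Note conjugate pairs combine to real quadratics: (z − (5+3i))(z − (5−3i)) = z² − 10z + 34.
The resulting polynomial has degree 5 and real coefficients as required.

p(z) = z^5 -13·z^4 + 60·z^3 -62·z^2 -136·z.


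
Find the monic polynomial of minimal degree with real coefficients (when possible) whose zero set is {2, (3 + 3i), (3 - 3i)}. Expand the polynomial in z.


The polynomial is p(z) = ∏_{α ∈ S} (z − α), where S = {2, (3 + 3i), (3 - 3i)}.
Expanding the product yields: p(z) = z^3 -8·z^2 + 30·z -36.
Note conjugate pairs combine to real quadratics: (z − (3+3i))(z − (3−3i)) = z² − 6z + 18.
The resulting polynomial has degree 3 and real coefficients as required.

p(z) = z^3 -8·z^2 + 30·z -36.


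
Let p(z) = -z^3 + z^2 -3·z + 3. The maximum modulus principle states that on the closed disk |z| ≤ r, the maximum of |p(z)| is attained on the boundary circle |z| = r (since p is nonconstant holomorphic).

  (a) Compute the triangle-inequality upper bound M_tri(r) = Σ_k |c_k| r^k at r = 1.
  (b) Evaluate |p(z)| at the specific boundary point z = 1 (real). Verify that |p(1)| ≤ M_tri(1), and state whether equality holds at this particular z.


Coefficients: c_0 = 3, c_1 = -3, c_2 = 1, c_3 = -1. Radius r = 1.
Part (a). Triangle bound: M_tri(r) = Σ_k |c_k| r^k
  = |3|·1^0 + |-3|·1^1 + |1|·1^2 + |-1|·1^3
  = 3 + 3 + 1 + 1 = 8.
This bounds M(r) := max_{|z|=r} |p(z)| from above; equality holds iff all terms c_k z^k can be made to align in phase at a single z on |z|=r.
Part (b). At z = 1 (real, on the circle |z| = r):
  p(1) = (3)·1^0 + (-3)·1^1 + (1)·1^2 + (-1)·1^3 = 0.
  |p(1)| = 0.
Check: |p(1)| = 0 ≤ 8 = M_tri(1). ✓ Equality does not hold at z = 1 (the coefficients have mixed signs, so the terms do not all align in phase there).

M_tri(1) = 8; |p(1)| = 0; equality at z=1: no.


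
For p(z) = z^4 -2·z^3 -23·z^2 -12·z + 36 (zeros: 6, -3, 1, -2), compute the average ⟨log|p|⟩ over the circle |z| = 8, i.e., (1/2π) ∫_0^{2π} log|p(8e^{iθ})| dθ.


Zeros: -3, -2, 1, 6; r = 8.
Inside |z| < r: -3, -2, 1, 6. Outside (|z| ≥ r): ∅.
p(0) = 36, so log|p(0)| = log(36) = 3.5835.
Apply Jensen: I(r) = log|p(0)| + Σ_k log(r/|z_k|), summed over zeros inside |z| < r.
  log(r/|z_k|) for z_k = 6: log(8/6) = 0.2877
  log(r/|z_k|) for z_k = -3: log(8/3) = 0.9808
  log(r/|z_k|) for z_k = 1: log(8/1) = 2.0794
  log(r/|z_k|) for z_k = -2: log(8/2) = 1.3863
Sum over inside zeros: 4.7342.
I(r) = log|p(0)| + (inside sum) = 3.5835 + 4.7342 = 8.3178.
Closed form (all zeros inside, monic): I(r) = n·log(r) = 4·log(8) = 8.3178. ✓

I(r) ≈ 8.3178.


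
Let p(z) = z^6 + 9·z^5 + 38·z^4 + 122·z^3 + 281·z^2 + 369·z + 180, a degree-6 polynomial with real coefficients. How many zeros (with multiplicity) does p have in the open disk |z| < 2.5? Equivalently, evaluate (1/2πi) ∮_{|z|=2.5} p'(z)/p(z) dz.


The zeros of p are: -1, (0 + 3i), (0 - 3i), (-2 + 1i), (-2 - 1i), -4.
Their magnitudes are: 1, 3, 3, 2.236, 2.236, 4.
Zeros with |z| < R = 2.5: -1, (-2 + 1i), (-2 - 1i).
Count = 3.
By the argument principle, (1/2πi) ∮_{|z|=R} p'(z)/p(z) dz equals exactly this count.

Number of zeros inside |z| < 2.5: 3.


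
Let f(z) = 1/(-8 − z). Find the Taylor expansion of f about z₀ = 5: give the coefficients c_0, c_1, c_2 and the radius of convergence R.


Let w = z − z₀, so z = z₀ + w.
Then -8 − z = -8 − (z₀ + w) = (-8 − z₀) − w = -13 − w.
f(z) = 1/(-13 − w) = (1/(-13)) · 1/(1 − w/(-13)) = Σ_{n≥0} w^n / (-13)^(n+1).
So c_n = 1/(-13)^(n+1):
  c_0 = 1/(-13)^1 = -1/13.
  c_1 = 1/(-13)^2 = 1/169.
  c_2 = 1/(-13)^3 = -1/2197.
The series is valid for |w/d| < 1, i.e. |z − z₀| < |d|.
Radius of convergence: R = |-8 − z₀| = |-13| = 13 (distance from z₀ to the singularity z = -8).

c_0 = -1/13, c_1 = 1/169, c_2 = -1/2197; R = 13.


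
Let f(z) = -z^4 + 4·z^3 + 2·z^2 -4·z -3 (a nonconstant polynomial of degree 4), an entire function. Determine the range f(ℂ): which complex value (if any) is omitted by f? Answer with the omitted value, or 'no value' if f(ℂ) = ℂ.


Little Picard bounds the complement of f(ℂ) to at most one point.
For every w ∈ ℂ, the equation p(z) − w = 0 is a nonconstant polynomial in z and hence has at least one root by the fundamental theorem of algebra. So p is surjective onto ℂ, omitting no value.

Omitted value: no value.


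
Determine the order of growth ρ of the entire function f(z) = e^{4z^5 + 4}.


|e^{4z^5 + 4}| = e^{Re(4·z^5) + 4} ≤ e^{4|z|^5 + 4} = e^{4r^5 + 4} on |z| = r, so ρ ≤ 5. Choosing z on |z|=r so that 4·z^5 is real positive (always possible by picking arg z appropriately) gives |f(z)| = e^{4r^5 + 4}, matching the bound. The additive constant 4 does not affect log log M(r) ~ 5·log r. Hence ρ = 5.
Therefore ρ = 5.

Order ρ = 5.


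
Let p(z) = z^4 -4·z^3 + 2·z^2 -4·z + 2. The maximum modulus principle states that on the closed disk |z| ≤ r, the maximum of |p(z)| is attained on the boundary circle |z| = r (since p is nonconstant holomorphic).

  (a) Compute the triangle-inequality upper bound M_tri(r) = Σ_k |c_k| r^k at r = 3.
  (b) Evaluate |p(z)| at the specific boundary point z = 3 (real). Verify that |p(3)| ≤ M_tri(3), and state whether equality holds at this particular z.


Coefficients: c_0 = 2, c_1 = -4, c_2 = 2, c_3 = -4, c_4 = 1. Radius r = 3.
Part (a). Triangle bound: M_tri(r) = Σ_k |c_k| r^k
  = |2|·3^0 + |-4|·3^1 + |2|·3^2 + |-4|·3^3 + |1|·3^4
  = 2 + 12 + 18 + 108 + 81 = 221.
This bounds M(r) := max_{|z|=r} |p(z)| from above; equality holds iff all terms c_k z^k can be made to align in phase at a single z on |z|=r.
Part (b). At z = 3 (real, on the circle |z| = r):
  p(3) = (2)·3^0 + (-4)·3^1 + (2)·3^2 + (-4)·3^3 + (1)·3^4 = -19.
  |p(3)| = 19.
Check: |p(3)| = 19 ≤ 221 = M_tri(3). ✓ Equality does not hold at z = 3 (the coefficients have mixed signs, so the terms do not all align in phase there).

M_tri(3) = 221; |p(3)| = 19; equality at z=3: no.


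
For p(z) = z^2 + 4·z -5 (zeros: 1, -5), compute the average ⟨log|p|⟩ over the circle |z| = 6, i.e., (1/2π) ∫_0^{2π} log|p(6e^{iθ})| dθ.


Zeros: -5, 1; r = 6.
Inside |z| < r: -5, 1. Outside (|z| ≥ r): ∅.
p(0) = -5, so log|p(0)| = log(5) = 1.6094.
Apply Jensen: I(r) = log|p(0)| + Σ_k log(r/|z_k|), summed over zeros inside |z| < r.
  log(r/|z_k|) for z_k = 1: log(6/1) = 1.7918
  log(r/|z_k|) for z_k = -5: log(6/5) = 0.1823
Sum over inside zeros: 1.9741.
I(r) = log|p(0)| + (inside sum) = 1.6094 + 1.9741 = 3.5835.
Closed form (all zeros inside, monic): I(r) = n·log(r) = 2·log(6) = 3.5835. ✓

I(r) ≈ 3.5835.


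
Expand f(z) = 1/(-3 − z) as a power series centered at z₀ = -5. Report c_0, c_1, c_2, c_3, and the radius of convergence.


Let w = z − z₀, so z = z₀ + w.
Then -3 − z = -3 − (z₀ + w) = (-3 − z₀) − w = 2 − w.
f(z) = 1/(2 − w) = (1/(2)) · 1/(1 − w/(2)) = Σ_{n≥0} w^n / (2)^(n+1).
So c_n = 1/(2)^(n+1):
  c_0 = 1/(2)^1 = 1/2.
  c_1 = 1/(2)^2 = 1/4.
  c_2 = 1/(2)^3 = 1/8.
  c_3 = 1/(2)^4 = 1/16.
The series is valid for |w/d| < 1, i.e. |z − z₀| < |d|.
Radius of convergence: R = |-3 − z₀| = |2| = 2 (distance from z₀ to the singularity z = -3).

c_0 = 1/2, c_1 = 1/4, c_2 = 1/8, c_3 = 1/16; R = 2.


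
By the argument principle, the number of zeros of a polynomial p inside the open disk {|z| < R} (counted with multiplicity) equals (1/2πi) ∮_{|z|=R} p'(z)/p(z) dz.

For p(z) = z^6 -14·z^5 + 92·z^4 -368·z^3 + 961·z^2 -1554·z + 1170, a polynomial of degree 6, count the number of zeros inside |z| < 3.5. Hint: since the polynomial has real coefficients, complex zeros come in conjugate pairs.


The zeros of p are: (1 + 3i), (1 - 3i), (3 + 2i), (3 - 2i), 3, 3.
Their magnitudes are: 3.162, 3.162, 3.606, 3.606, 3, 3.
Zeros with |z| < R = 3.5: (1 + 3i), (1 - 3i), 3, 3.
Count = 4.
By the argument principle, (1/2πi) ∮_{|z|=R} p'(z)/p(z) dz equals exactly this count.

Number of zeros inside |z| < 3.5: 4.


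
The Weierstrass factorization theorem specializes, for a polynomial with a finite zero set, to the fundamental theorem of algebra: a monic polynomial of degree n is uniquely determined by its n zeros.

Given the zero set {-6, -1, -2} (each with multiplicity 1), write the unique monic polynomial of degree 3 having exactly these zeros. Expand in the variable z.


The polynomial is p(z) = ∏_{α ∈ S} (z − α), where S = {-6, -1, -2}.
Expanding the product yields: p(z) = z^3 + 9·z^2 + 20·z + 12.
The resulting polynomial has degree 3 and real coefficients as required.

p(z) = z^3 + 9·z^2 + 20·z + 12.


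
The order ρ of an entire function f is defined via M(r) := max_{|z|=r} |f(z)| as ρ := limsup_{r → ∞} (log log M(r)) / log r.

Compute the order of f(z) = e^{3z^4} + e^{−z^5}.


Each summand is entire of order 4 and 5 respectively (as in the single-exponential case). The order of a sum is at most the max of the orders, so ρ ≤ 5. For the lower bound: on |z|=r choose arg z so that -1z^5 is real positive; then |e^{-1z^5}| = e^{1r^5} while |e^{3z^4}| ≤ e^{3r^4} = o(e^{1r^5}). So |f| ≥ e^{1r^5}(1 − o(1)) and ρ ≥ 5. Hence ρ = max(4, 5) = 5.
Therefore ρ = 5.

Order ρ = 5.


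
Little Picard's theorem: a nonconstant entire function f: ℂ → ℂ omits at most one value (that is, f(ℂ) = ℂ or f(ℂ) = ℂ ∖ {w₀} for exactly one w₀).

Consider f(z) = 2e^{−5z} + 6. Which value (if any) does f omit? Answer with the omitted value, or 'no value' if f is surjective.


Little Picard bounds the complement of f(ℂ) to at most one point.
e^{−5z} is never zero on ℂ, so 2·e^{−5z} takes every value in ℂ ∖ {0}. Adding 6 shifts the range to ℂ ∖ {6}. Thus f omits exactly the value 6.

Omitted value: 6.


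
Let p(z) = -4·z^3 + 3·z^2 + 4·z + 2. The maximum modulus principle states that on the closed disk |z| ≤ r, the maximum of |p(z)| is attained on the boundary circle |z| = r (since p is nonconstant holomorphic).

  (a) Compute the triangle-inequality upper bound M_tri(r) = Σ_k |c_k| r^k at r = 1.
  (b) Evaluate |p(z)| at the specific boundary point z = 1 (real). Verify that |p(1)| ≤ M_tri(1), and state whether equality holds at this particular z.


Coefficients: c_0 = 2, c_1 = 4, c_2 = 3, c_3 = -4. Radius r = 1.
Part (a). Triangle bound: M_tri(r) = Σ_k |c_k| r^k
  = |2|·1^0 + |4|·1^1 + |3|·1^2 + |-4|·1^3
  = 2 + 4 + 3 + 4 = 13.
This bounds M(r) := max_{|z|=r} |p(z)| from above; equality holds iff all terms c_k z^k can be made to align in phase at a single z on |z|=r.
Part (b). At z = 1 (real, on the circle |z| = r):
  p(1) = (2)·1^0 + (4)·1^1 + (3)·1^2 + (-4)·1^3 = 5.
  |p(1)| = 5.
Check: |p(1)| = 5 ≤ 13 = M_tri(1). ✓ Equality does not hold at z = 1 (the coefficients have mixed signs, so the terms do not all align in phase there).

M_tri(1) = 13; |p(1)| = 5; equality at z=1: no.


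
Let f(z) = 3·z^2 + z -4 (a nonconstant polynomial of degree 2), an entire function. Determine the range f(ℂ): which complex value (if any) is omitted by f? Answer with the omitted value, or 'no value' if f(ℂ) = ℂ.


Little Picard bounds the complement of f(ℂ) to at most one point.
For every w ∈ ℂ, the equation p(z) − w = 0 is a nonconstant polynomial in z and hence has at least one root by the fundamental theorem of algebra. So p is surjective onto ℂ, omitting no value.

Omitted value: no value.


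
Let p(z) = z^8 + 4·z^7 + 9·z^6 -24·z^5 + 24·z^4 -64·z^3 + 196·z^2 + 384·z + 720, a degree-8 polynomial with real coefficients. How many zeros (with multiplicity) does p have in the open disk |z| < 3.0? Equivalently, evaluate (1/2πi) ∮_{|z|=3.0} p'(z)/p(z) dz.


The zeros of p are: (0 + 2i), (0 - 2i), (-1 + 1i), (-1 - 1i), (2 + 1i), (2 - 1i), (-3 + 3i), (-3 - 3i).
Their magnitudes are: 2, 2, 1.414, 1.414, 2.236, 2.236, 4.243, 4.243.
Zeros with |z| < R = 3.0: (0 + 2i), (0 - 2i), (-1 + 1i), (-1 - 1i), (2 + 1i), (2 - 1i).
Count = 6.
By the argument principle, (1/2πi) ∮_{|z|=R} p'(z)/p(z) dz equals exactly this count.

Number of zeros inside |z| < 3.0: 6.


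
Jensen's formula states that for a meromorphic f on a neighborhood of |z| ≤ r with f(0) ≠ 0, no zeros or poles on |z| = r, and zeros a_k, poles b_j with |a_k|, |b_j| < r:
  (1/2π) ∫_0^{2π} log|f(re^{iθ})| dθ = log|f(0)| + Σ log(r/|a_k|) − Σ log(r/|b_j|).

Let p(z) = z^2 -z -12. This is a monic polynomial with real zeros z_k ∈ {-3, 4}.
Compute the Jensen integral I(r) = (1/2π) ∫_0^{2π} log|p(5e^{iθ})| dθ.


Zeros: -3, 4; r = 5.
Inside |z| < r: -3, 4. Outside (|z| ≥ r): ∅.
p(0) = -12, so log|p(0)| = log(12) = 2.4849.
Apply Jensen: I(r) = log|p(0)| + Σ_k log(r/|z_k|), summed over zeros inside |z| < r.
  log(r/|z_k|) for z_k = -3: log(5/3) = 0.5108
  log(r/|z_k|) for z_k = 4: log(5/4) = 0.2231
Sum over inside zeros: 0.7340.
I(r) = log|p(0)| + (inside sum) = 2.4849 + 0.7340 = 3.2189.
Closed form (all zeros inside, monic): I(r) = n·log(r) = 2·log(5) = 3.2189. ✓

I(r) ≈ 3.2189.


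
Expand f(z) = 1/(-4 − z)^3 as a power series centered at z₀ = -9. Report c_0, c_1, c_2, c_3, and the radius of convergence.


Let w = z − z₀, so z = z₀ + w.
Then -4 − z = -4 − (z₀ + w) = (-4 − z₀) − w = 5 − w.
f(z) = 1/(5 − w)^3 = (1/(5)^3) · (1 − w/(5))^{−3}.
By the binomial series (1−u)^{−3} = Σ_{n≥0} C(n+2, 2) u^n for |u|<1, with u = w/(5):
  c_n = C(n+2, 2) / (5)^(n+3).
  c_0 = 1/(5)^3 = 1/125.
  c_1 = 3/(5)^4 = 3/625.
  c_2 = 6/(5)^5 = 6/3125.
  c_3 = 10/(5)^6 = 2/3125.
The series is valid for |w/d| < 1, i.e. |z − z₀| < |d|.
Radius of convergence: R = |-4 − z₀| = |5| = 5 (distance from z₀ to the singularity z = -4).

c_0 = 1/125, c_1 = 3/625, c_2 = 6/3125, c_3 = 2/3125; R = 5.


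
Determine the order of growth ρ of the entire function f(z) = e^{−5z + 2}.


|e^{−5z + 2}| = e^{Re(-5·z) + 2} ≤ e^{5|z|^1 + 2} = e^{5r^1 + 2} on |z| = r, so ρ ≤ 1. Choosing z on |z|=r so that -5·z is real positive (always possible by picking arg z appropriately) gives |f(z)| = e^{5r^1 + 2}, matching the bound. The additive constant 2 does not affect log log M(r) ~ 1·log r. Hence ρ = 1.
Therefore ρ = 1.

Order ρ = 1.


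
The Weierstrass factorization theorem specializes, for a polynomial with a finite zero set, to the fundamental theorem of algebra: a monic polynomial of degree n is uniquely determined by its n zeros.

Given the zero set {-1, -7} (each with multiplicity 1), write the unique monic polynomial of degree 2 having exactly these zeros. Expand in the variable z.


The polynomial is p(z) = ∏_{α ∈ S} (z − α), where S = {-1, -7}.
Expanding the product yields: p(z) = z^2 + 8·z + 7.
The resulting polynomial has degree 2 and real coefficients as required.

p(z) = z^2 + 8·z + 7.


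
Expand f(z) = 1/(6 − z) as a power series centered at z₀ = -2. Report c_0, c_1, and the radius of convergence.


Let w = z − z₀, so z = z₀ + w.
Then 6 − z = 6 − (z₀ + w) = (6 − z₀) − w = 8 − w.
f(z) = 1/(8 − w) = (1/(8)) · 1/(1 − w/(8)) = Σ_{n≥0} w^n / (8)^(n+1).
So c_n = 1/(8)^(n+1):
  c_0 = 1/(8)^1 = 1/8.
  c_1 = 1/(8)^2 = 1/64.
The series is valid for |w/d| < 1, i.e. |z − z₀| < |d|.
Radius of convergence: R = |6 − z₀| = |8| = 8 (distance from z₀ to the singularity z = 6).

c_0 = 1/8, c_1 = 1/64; R = 8.
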